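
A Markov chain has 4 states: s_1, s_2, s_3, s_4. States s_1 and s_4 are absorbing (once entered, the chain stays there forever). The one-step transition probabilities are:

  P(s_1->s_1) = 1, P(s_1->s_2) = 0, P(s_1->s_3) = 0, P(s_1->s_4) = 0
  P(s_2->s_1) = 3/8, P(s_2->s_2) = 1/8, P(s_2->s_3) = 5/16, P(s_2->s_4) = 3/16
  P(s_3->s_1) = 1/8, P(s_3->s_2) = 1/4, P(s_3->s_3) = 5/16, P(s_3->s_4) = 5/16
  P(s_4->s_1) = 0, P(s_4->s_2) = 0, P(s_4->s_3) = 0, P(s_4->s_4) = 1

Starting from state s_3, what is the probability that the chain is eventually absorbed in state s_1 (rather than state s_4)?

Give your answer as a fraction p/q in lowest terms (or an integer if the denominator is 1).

Let a_i = P(absorbed in s_1 | start in state i).
Boundary conditions: a_s_1 = 1, a_s_4 = 0.
For each transient state i, a_i = sum_j P(i->j) * a_j:
  a_s_2 = 3/8*a_s_1 + 1/8*a_s_2 + 5/16*a_s_3 + 3/16*a_s_4
  a_s_3 = 1/8*a_s_1 + 1/4*a_s_2 + 5/16*a_s_3 + 5/16*a_s_4

Substituting a_s_1 = 1 and a_s_4 = 0, rearrange to (I - Q) a = r where r[i] = P(i -> s_1):
  [7/8, -5/16] . (a_s_2, a_s_3) = 3/8
  [-1/4, 11/16] . (a_s_2, a_s_3) = 1/8

Solving yields:
  a_s_2 = 38/67
  a_s_3 = 26/67

Starting state is s_3, so the absorption probability is a_s_3 = 26/67.

Answer: 26/67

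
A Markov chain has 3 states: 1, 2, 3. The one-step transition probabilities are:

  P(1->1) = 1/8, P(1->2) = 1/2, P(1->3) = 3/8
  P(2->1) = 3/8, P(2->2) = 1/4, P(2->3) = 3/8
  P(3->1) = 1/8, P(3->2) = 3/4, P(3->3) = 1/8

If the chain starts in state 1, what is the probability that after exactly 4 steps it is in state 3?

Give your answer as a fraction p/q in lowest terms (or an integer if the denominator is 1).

Answer: 153/512

Derivation:
Computing P^4 by repeated multiplication:
P^1 =
  1: [1/8, 1/2, 3/8]
  2: [3/8, 1/4, 3/8]
  3: [1/8, 3/4, 1/8]
P^2 =
  1: [1/4, 15/32, 9/32]
  2: [3/16, 17/32, 9/32]
  3: [5/16, 11/32, 11/32]
P^3 =
  1: [31/128, 29/64, 39/128]
  2: [33/128, 7/16, 39/128]
  3: [27/128, 1/2, 37/128]
P^4 =
  1: [61/256, 237/512, 153/512]
  2: [15/64, 239/512, 153/512]
  3: [1/4, 229/512, 155/512]

(P^4)[1 -> 3] = 153/512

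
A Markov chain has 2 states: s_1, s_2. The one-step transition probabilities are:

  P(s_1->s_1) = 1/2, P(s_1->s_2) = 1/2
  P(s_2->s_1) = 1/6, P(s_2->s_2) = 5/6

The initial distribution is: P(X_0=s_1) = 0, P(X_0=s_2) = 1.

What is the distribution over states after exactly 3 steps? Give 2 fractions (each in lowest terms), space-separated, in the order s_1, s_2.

Answer: 13/54 41/54

Derivation:
Propagating the distribution step by step (d_{t+1} = d_t * P):
d_0 = (s_1=0, s_2=1)
  d_1[s_1] = 0*1/2 + 1*1/6 = 1/6
  d_1[s_2] = 0*1/2 + 1*5/6 = 5/6
d_1 = (s_1=1/6, s_2=5/6)
  d_2[s_1] = 1/6*1/2 + 5/6*1/6 = 2/9
  d_2[s_2] = 1/6*1/2 + 5/6*5/6 = 7/9
d_2 = (s_1=2/9, s_2=7/9)
  d_3[s_1] = 2/9*1/2 + 7/9*1/6 = 13/54
  d_3[s_2] = 2/9*1/2 + 7/9*5/6 = 41/54
d_3 = (s_1=13/54, s_2=41/54)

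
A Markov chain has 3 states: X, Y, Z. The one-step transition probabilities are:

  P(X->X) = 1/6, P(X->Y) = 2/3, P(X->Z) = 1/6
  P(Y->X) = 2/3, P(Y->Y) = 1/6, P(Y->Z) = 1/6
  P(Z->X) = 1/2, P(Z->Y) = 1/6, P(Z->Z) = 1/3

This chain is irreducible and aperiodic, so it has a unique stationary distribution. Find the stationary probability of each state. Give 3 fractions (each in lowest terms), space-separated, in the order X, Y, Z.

The stationary distribution satisfies pi = pi * P, i.e.:
  pi_X = 1/6*pi_X + 2/3*pi_Y + 1/2*pi_Z
  pi_Y = 2/3*pi_X + 1/6*pi_Y + 1/6*pi_Z
  pi_Z = 1/6*pi_X + 1/6*pi_Y + 1/3*pi_Z
with normalization: pi_X + pi_Y + pi_Z = 1.

Using the first 2 balance equations plus normalization, the linear system A*pi = b is:
  [-5/6, 2/3, 1/2] . pi = 0
  [2/3, -5/6, 1/6] . pi = 0
  [1, 1, 1] . pi = 1

Solving yields:
  pi_X = 19/45
  pi_Y = 17/45
  pi_Z = 1/5

Verification (pi * P):
  19/45*1/6 + 17/45*2/3 + 1/5*1/2 = 19/45 = pi_X  (ok)
  19/45*2/3 + 17/45*1/6 + 1/5*1/6 = 17/45 = pi_Y  (ok)
  19/45*1/6 + 17/45*1/6 + 1/5*1/3 = 1/5 = pi_Z  (ok)

Answer: 19/45 17/45 1/5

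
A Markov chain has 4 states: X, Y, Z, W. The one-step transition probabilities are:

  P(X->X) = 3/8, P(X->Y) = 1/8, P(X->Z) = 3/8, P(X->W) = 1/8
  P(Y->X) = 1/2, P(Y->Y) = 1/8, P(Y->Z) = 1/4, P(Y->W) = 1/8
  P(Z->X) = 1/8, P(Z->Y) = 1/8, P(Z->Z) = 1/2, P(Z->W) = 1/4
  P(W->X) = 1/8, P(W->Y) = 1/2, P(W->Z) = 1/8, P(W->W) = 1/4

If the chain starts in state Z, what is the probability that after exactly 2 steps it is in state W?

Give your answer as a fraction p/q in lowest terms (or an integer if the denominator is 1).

Computing P^2 by repeated multiplication:
P^1 =
  X: [3/8, 1/8, 3/8, 1/8]
  Y: [1/2, 1/8, 1/4, 1/8]
  Z: [1/8, 1/8, 1/2, 1/4]
  W: [1/8, 1/2, 1/8, 1/4]
P^2 =
  X: [17/64, 11/64, 3/8, 3/16]
  Y: [19/64, 11/64, 23/64, 11/64]
  Z: [13/64, 7/32, 23/64, 7/32]
  W: [11/32, 7/32, 17/64, 11/64]

(P^2)[Z -> W] = 7/32

Answer: 7/32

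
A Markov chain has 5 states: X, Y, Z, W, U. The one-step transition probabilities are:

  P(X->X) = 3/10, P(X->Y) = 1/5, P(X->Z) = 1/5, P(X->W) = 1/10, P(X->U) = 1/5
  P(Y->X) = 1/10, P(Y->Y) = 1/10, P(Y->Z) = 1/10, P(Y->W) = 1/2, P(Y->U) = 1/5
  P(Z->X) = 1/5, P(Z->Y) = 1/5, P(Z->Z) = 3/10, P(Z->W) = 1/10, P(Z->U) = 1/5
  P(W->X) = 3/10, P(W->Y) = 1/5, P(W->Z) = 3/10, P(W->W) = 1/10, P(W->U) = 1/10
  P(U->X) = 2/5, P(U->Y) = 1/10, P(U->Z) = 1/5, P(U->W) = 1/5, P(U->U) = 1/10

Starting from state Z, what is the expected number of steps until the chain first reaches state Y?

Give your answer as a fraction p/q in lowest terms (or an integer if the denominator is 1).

Answer: 1110/203

Derivation:
Let h_i = expected steps to first reach Y from state i.
Boundary: h_Y = 0.
First-step equations for the other states:
  h_X = 1 + 3/10*h_X + 1/5*h_Y + 1/5*h_Z + 1/10*h_W + 1/5*h_U
  h_Z = 1 + 1/5*h_X + 1/5*h_Y + 3/10*h_Z + 1/10*h_W + 1/5*h_U
  h_W = 1 + 3/10*h_X + 1/5*h_Y + 3/10*h_Z + 1/10*h_W + 1/10*h_U
  h_U = 1 + 2/5*h_X + 1/10*h_Y + 1/5*h_Z + 1/5*h_W + 1/10*h_U

Substituting h_Y = 0 and rearranging gives the linear system (I - Q) h = 1:
  [7/10, -1/5, -1/10, -1/5] . (h_X, h_Z, h_W, h_U) = 1
  [-1/5, 7/10, -1/10, -1/5] . (h_X, h_Z, h_W, h_U) = 1
  [-3/10, -3/10, 9/10, -1/10] . (h_X, h_Z, h_W, h_U) = 1
  [-2/5, -1/5, -1/5, 9/10] . (h_X, h_Z, h_W, h_U) = 1

Solving yields:
  h_X = 1110/203
  h_Z = 1110/203
  h_W = 1100/203
  h_U = 1210/203

Starting state is Z, so the expected hitting time is h_Z = 1110/203.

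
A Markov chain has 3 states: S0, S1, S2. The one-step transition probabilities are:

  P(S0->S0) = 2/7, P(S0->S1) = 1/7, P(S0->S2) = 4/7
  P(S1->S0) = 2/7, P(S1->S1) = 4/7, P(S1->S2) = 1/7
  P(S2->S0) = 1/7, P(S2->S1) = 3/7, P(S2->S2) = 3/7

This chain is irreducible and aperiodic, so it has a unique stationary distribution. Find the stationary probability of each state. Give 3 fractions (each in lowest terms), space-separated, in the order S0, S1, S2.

Answer: 9/38 8/19 13/38

Derivation:
The stationary distribution satisfies pi = pi * P, i.e.:
  pi_S0 = 2/7*pi_S0 + 2/7*pi_S1 + 1/7*pi_S2
  pi_S1 = 1/7*pi_S0 + 4/7*pi_S1 + 3/7*pi_S2
  pi_S2 = 4/7*pi_S0 + 1/7*pi_S1 + 3/7*pi_S2
with normalization: pi_S0 + pi_S1 + pi_S2 = 1.

Using the first 2 balance equations plus normalization, the linear system A*pi = b is:
  [-5/7, 2/7, 1/7] . pi = 0
  [1/7, -3/7, 3/7] . pi = 0
  [1, 1, 1] . pi = 1

Solving yields:
  pi_S0 = 9/38
  pi_S1 = 8/19
  pi_S2 = 13/38

Verification (pi * P):
  9/38*2/7 + 8/19*2/7 + 13/38*1/7 = 9/38 = pi_S0  (ok)
  9/38*1/7 + 8/19*4/7 + 13/38*3/7 = 8/19 = pi_S1  (ok)
  9/38*4/7 + 8/19*1/7 + 13/38*3/7 = 13/38 = pi_S2  (ok)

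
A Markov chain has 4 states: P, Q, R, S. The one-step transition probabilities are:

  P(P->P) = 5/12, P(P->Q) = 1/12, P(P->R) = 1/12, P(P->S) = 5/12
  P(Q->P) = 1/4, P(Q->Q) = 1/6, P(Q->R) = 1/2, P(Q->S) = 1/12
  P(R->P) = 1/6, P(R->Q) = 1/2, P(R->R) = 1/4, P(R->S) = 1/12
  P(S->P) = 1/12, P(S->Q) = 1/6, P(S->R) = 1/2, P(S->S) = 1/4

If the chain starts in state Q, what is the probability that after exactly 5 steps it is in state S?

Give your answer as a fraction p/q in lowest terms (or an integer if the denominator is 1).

Answer: 11959/62208

Derivation:
Computing P^5 by repeated multiplication:
P^1 =
  P: [5/12, 1/12, 1/12, 5/12]
  Q: [1/4, 1/6, 1/2, 1/12]
  R: [1/6, 1/2, 1/4, 1/12]
  S: [1/12, 1/6, 1/2, 1/4]
P^2 =
  P: [35/144, 23/144, 11/36, 7/24]
  Q: [17/72, 5/16, 13/48, 13/72]
  R: [35/144, 17/72, 53/144, 11/72]
  S: [13/72, 47/144, 49/144, 11/72]
P^3 =
  P: [187/864, 143/576, 557/1728, 23/108]
  Q: [409/1728, 205/864, 577/1728, 83/432]
  R: [15/64, 155/576, 265/864, 41/216]
  S: [391/1728, 229/864, 587/1728, 73/432]
P^4 =
  P: [4639/20736, 295/1152, 6827/20736, 55/288]
  Q: [529/2304, 595/2304, 103/324, 1007/5184]
  R: [601/2592, 5171/20736, 2251/6912, 1001/5184]
  S: [4795/20736, 5413/20736, 1663/5184, 323/1728]
P^5 =
  P: [18913/82944, 64141/248832, 20185/62208, 11803/62208]
  Q: [28541/124416, 63079/248832, 26945/82944, 11959/62208]
  R: [19021/82944, 15919/62208, 80117/248832, 1999/10368]
  S: [28697/124416, 21095/82944, 80485/248832, 11917/62208]

(P^5)[Q -> S] = 11959/62208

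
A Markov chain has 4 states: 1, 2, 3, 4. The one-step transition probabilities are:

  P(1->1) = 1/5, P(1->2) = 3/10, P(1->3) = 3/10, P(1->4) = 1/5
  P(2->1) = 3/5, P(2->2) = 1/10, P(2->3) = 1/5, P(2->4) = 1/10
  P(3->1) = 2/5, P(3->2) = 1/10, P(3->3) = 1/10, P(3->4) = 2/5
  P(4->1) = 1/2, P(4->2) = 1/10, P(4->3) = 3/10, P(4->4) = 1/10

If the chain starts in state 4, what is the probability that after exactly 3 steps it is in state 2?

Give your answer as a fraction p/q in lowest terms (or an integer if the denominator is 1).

Computing P^3 by repeated multiplication:
P^1 =
  1: [1/5, 3/10, 3/10, 1/5]
  2: [3/5, 1/10, 1/5, 1/10]
  3: [2/5, 1/10, 1/10, 2/5]
  4: [1/2, 1/10, 3/10, 1/10]
P^2 =
  1: [11/25, 7/50, 21/100, 21/100]
  2: [31/100, 11/50, 1/4, 11/50]
  3: [19/50, 9/50, 27/100, 17/100]
  4: [33/100, 1/5, 23/100, 6/25]
P^3 =
  1: [361/1000, 47/250, 61/250, 207/1000]
  2: [101/250, 81/500, 57/250, 103/500]
  3: [377/1000, 22/125, 57/250, 219/1000]
  4: [199/500, 83/500, 117/500, 101/500]

(P^3)[4 -> 2] = 83/500

Answer: 83/500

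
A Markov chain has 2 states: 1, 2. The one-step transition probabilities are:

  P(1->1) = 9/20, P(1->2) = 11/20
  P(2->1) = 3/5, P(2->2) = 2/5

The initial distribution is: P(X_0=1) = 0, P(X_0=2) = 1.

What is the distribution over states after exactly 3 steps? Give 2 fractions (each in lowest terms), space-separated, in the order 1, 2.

Answer: 1047/2000 953/2000

Derivation:
Propagating the distribution step by step (d_{t+1} = d_t * P):
d_0 = (1=0, 2=1)
  d_1[1] = 0*9/20 + 1*3/5 = 3/5
  d_1[2] = 0*11/20 + 1*2/5 = 2/5
d_1 = (1=3/5, 2=2/5)
  d_2[1] = 3/5*9/20 + 2/5*3/5 = 51/100
  d_2[2] = 3/5*11/20 + 2/5*2/5 = 49/100
d_2 = (1=51/100, 2=49/100)
  d_3[1] = 51/100*9/20 + 49/100*3/5 = 1047/2000
  d_3[2] = 51/100*11/20 + 49/100*2/5 = 953/2000
d_3 = (1=1047/2000, 2=953/2000)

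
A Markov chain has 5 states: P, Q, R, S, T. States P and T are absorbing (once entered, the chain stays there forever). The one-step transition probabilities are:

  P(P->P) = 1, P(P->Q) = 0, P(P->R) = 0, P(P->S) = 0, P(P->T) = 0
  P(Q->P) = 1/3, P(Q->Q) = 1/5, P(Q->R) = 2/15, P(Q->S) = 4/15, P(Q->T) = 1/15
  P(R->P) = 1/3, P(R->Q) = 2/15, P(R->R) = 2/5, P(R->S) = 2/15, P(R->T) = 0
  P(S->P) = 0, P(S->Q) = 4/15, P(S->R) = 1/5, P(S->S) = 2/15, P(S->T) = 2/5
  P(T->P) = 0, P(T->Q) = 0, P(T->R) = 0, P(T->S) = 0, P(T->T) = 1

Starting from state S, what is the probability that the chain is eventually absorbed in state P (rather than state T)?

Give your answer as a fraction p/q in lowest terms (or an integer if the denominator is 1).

Answer: 215/548

Derivation:
Let a_i = P(absorbed in P | start in state i).
Boundary conditions: a_P = 1, a_T = 0.
For each transient state i, a_i = sum_j P(i->j) * a_j:
  a_Q = 1/3*a_P + 1/5*a_Q + 2/15*a_R + 4/15*a_S + 1/15*a_T
  a_R = 1/3*a_P + 2/15*a_Q + 2/5*a_R + 2/15*a_S + 0*a_T
  a_S = 0*a_P + 4/15*a_Q + 1/5*a_R + 2/15*a_S + 2/5*a_T

Substituting a_P = 1 and a_T = 0, rearrange to (I - Q) a = r where r[i] = P(i -> P):
  [4/5, -2/15, -4/15] . (a_Q, a_R, a_S) = 1/3
  [-2/15, 3/5, -2/15] . (a_Q, a_R, a_S) = 1/3
  [-4/15, -1/5, 13/15] . (a_Q, a_R, a_S) = 0

Solving yields:
  a_Q = 745/1096
  a_R = 435/548
  a_S = 215/548

Starting state is S, so the absorption probability is a_S = 215/548.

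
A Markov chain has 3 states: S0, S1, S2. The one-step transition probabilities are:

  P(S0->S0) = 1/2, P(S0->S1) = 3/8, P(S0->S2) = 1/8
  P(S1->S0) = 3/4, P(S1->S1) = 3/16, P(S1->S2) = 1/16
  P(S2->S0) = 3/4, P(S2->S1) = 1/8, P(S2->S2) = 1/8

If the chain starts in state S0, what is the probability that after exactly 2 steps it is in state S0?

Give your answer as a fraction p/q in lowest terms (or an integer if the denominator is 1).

Computing P^2 by repeated multiplication:
P^1 =
  S0: [1/2, 3/8, 1/8]
  S1: [3/4, 3/16, 1/16]
  S2: [3/4, 1/8, 1/8]
P^2 =
  S0: [5/8, 35/128, 13/128]
  S1: [9/16, 83/256, 29/256]
  S2: [9/16, 41/128, 15/128]

(P^2)[S0 -> S0] = 5/8

Answer: 5/8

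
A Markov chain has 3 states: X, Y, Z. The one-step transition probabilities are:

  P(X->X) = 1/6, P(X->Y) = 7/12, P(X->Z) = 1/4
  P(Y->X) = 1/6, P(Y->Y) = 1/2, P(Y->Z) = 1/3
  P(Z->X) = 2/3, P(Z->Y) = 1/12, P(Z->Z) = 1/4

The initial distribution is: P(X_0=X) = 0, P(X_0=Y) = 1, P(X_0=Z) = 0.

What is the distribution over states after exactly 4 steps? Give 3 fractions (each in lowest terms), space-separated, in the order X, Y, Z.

Answer: 59/192 157/384 109/384

Derivation:
Propagating the distribution step by step (d_{t+1} = d_t * P):
d_0 = (X=0, Y=1, Z=0)
  d_1[X] = 0*1/6 + 1*1/6 + 0*2/3 = 1/6
  d_1[Y] = 0*7/12 + 1*1/2 + 0*1/12 = 1/2
  d_1[Z] = 0*1/4 + 1*1/3 + 0*1/4 = 1/3
d_1 = (X=1/6, Y=1/2, Z=1/3)
  d_2[X] = 1/6*1/6 + 1/2*1/6 + 1/3*2/3 = 1/3
  d_2[Y] = 1/6*7/12 + 1/2*1/2 + 1/3*1/12 = 3/8
  d_2[Z] = 1/6*1/4 + 1/2*1/3 + 1/3*1/4 = 7/24
d_2 = (X=1/3, Y=3/8, Z=7/24)
  d_3[X] = 1/3*1/6 + 3/8*1/6 + 7/24*2/3 = 5/16
  d_3[Y] = 1/3*7/12 + 3/8*1/2 + 7/24*1/12 = 13/32
  d_3[Z] = 1/3*1/4 + 3/8*1/3 + 7/24*1/4 = 9/32
d_3 = (X=5/16, Y=13/32, Z=9/32)
  d_4[X] = 5/16*1/6 + 13/32*1/6 + 9/32*2/3 = 59/192
  d_4[Y] = 5/16*7/12 + 13/32*1/2 + 9/32*1/12 = 157/384
  d_4[Z] = 5/16*1/4 + 13/32*1/3 + 9/32*1/4 = 109/384
d_4 = (X=59/192, Y=157/384, Z=109/384)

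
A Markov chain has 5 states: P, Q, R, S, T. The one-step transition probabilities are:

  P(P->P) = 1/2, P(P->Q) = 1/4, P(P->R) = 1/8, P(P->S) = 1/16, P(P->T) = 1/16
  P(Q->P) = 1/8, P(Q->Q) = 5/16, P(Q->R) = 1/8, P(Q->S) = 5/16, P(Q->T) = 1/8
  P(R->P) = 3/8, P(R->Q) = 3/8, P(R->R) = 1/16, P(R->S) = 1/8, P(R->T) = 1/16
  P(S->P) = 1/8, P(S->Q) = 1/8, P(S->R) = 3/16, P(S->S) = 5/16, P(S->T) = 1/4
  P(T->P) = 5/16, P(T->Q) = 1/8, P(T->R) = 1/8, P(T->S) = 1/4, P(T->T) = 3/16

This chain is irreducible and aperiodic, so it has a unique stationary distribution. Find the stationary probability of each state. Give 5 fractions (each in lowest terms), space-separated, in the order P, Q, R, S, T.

Answer: 12557/43037 10272/43037 5587/43037 8905/43037 5716/43037

Derivation:
The stationary distribution satisfies pi = pi * P, i.e.:
  pi_P = 1/2*pi_P + 1/8*pi_Q + 3/8*pi_R + 1/8*pi_S + 5/16*pi_T
  pi_Q = 1/4*pi_P + 5/16*pi_Q + 3/8*pi_R + 1/8*pi_S + 1/8*pi_T
  pi_R = 1/8*pi_P + 1/8*pi_Q + 1/16*pi_R + 3/16*pi_S + 1/8*pi_T
  pi_S = 1/16*pi_P + 5/16*pi_Q + 1/8*pi_R + 5/16*pi_S + 1/4*pi_T
  pi_T = 1/16*pi_P + 1/8*pi_Q + 1/16*pi_R + 1/4*pi_S + 3/16*pi_T
with normalization: pi_P + pi_Q + pi_R + pi_S + pi_T = 1.

Using the first 4 balance equations plus normalization, the linear system A*pi = b is:
  [-1/2, 1/8, 3/8, 1/8, 5/16] . pi = 0
  [1/4, -11/16, 3/8, 1/8, 1/8] . pi = 0
  [1/8, 1/8, -15/16, 3/16, 1/8] . pi = 0
  [1/16, 5/16, 1/8, -11/16, 1/4] . pi = 0
  [1, 1, 1, 1, 1] . pi = 1

Solving yields:
  pi_P = 12557/43037
  pi_Q = 10272/43037
  pi_R = 5587/43037
  pi_S = 8905/43037
  pi_T = 5716/43037

Verification (pi * P):
  12557/43037*1/2 + 10272/43037*1/8 + 5587/43037*3/8 + 8905/43037*1/8 + 5716/43037*5/16 = 12557/43037 = pi_P  (ok)
  12557/43037*1/4 + 10272/43037*5/16 + 5587/43037*3/8 + 8905/43037*1/8 + 5716/43037*1/8 = 10272/43037 = pi_Q  (ok)
  12557/43037*1/8 + 10272/43037*1/8 + 5587/43037*1/16 + 8905/43037*3/16 + 5716/43037*1/8 = 5587/43037 = pi_R  (ok)
  12557/43037*1/16 + 10272/43037*5/16 + 5587/43037*1/8 + 8905/43037*5/16 + 5716/43037*1/4 = 8905/43037 = pi_S  (ok)
  12557/43037*1/16 + 10272/43037*1/8 + 5587/43037*1/16 + 8905/43037*1/4 + 5716/43037*3/16 = 5716/43037 = pi_T  (ok)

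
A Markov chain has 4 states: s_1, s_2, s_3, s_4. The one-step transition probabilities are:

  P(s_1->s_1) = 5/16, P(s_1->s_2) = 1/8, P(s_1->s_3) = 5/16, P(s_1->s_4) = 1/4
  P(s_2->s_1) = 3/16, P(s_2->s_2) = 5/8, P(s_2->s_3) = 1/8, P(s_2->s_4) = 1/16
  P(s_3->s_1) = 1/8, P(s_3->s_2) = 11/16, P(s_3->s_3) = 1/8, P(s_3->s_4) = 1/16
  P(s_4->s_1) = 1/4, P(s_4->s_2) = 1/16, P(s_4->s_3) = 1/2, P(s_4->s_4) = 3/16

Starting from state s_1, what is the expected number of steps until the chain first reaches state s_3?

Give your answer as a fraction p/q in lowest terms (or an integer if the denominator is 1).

Let h_i = expected steps to first reach s_3 from state i.
Boundary: h_s_3 = 0.
First-step equations for the other states:
  h_s_1 = 1 + 5/16*h_s_1 + 1/8*h_s_2 + 5/16*h_s_3 + 1/4*h_s_4
  h_s_2 = 1 + 3/16*h_s_1 + 5/8*h_s_2 + 1/8*h_s_3 + 1/16*h_s_4
  h_s_4 = 1 + 1/4*h_s_1 + 1/16*h_s_2 + 1/2*h_s_3 + 3/16*h_s_4

Substituting h_s_3 = 0 and rearranging gives the linear system (I - Q) h = 1:
  [11/16, -1/8, -1/4] . (h_s_1, h_s_2, h_s_4) = 1
  [-3/16, 3/8, -1/16] . (h_s_1, h_s_2, h_s_4) = 1
  [-1/4, -1/16, 13/16] . (h_s_1, h_s_2, h_s_4) = 1

Solving yields:
  h_s_1 = 2128/653
  h_s_2 = 3088/653
  h_s_4 = 1696/653

Starting state is s_1, so the expected hitting time is h_s_1 = 2128/653.

Answer: 2128/653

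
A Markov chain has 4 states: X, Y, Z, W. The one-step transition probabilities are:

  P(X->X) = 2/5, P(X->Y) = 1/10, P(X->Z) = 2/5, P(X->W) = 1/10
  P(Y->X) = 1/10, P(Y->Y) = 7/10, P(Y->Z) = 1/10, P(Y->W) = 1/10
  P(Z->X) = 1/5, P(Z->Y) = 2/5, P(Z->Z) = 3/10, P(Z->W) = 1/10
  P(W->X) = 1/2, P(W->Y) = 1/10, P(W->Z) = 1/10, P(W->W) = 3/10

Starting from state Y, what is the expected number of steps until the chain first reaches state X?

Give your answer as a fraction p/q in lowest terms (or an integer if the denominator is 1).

Let h_i = expected steps to first reach X from state i.
Boundary: h_X = 0.
First-step equations for the other states:
  h_Y = 1 + 1/10*h_X + 7/10*h_Y + 1/10*h_Z + 1/10*h_W
  h_Z = 1 + 1/5*h_X + 2/5*h_Y + 3/10*h_Z + 1/10*h_W
  h_W = 1 + 1/2*h_X + 1/10*h_Y + 1/10*h_Z + 3/10*h_W

Substituting h_X = 0 and rearranging gives the linear system (I - Q) h = 1:
  [3/10, -1/10, -1/10] . (h_Y, h_Z, h_W) = 1
  [-2/5, 7/10, -1/10] . (h_Y, h_Z, h_W) = 1
  [-1/10, -1/10, 7/10] . (h_Y, h_Z, h_W) = 1

Solving yields:
  h_Y = 80/13
  h_Z = 70/13
  h_W = 40/13

Starting state is Y, so the expected hitting time is h_Y = 80/13.

Answer: 80/13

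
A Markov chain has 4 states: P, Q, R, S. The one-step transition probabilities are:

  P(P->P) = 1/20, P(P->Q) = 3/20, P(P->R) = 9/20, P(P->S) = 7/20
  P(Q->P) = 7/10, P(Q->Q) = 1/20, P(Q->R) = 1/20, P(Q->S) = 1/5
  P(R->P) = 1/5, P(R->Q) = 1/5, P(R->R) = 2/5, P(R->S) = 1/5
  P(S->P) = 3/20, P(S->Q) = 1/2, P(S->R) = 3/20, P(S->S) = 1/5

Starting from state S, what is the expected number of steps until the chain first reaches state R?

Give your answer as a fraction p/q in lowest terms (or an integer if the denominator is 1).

Answer: 14300/2929

Derivation:
Let h_i = expected steps to first reach R from state i.
Boundary: h_R = 0.
First-step equations for the other states:
  h_P = 1 + 1/20*h_P + 3/20*h_Q + 9/20*h_R + 7/20*h_S
  h_Q = 1 + 7/10*h_P + 1/20*h_Q + 1/20*h_R + 1/5*h_S
  h_S = 1 + 3/20*h_P + 1/2*h_Q + 3/20*h_R + 1/5*h_S

Substituting h_R = 0 and rearranging gives the linear system (I - Q) h = 1:
  [19/20, -3/20, -7/20] . (h_P, h_Q, h_S) = 1
  [-7/10, 19/20, -1/5] . (h_P, h_Q, h_S) = 1
  [-3/20, -1/2, 4/5] . (h_P, h_Q, h_S) = 1

Solving yields:
  h_P = 10540/2929
  h_Q = 13860/2929
  h_S = 14300/2929

Starting state is S, so the expected hitting time is h_S = 14300/2929.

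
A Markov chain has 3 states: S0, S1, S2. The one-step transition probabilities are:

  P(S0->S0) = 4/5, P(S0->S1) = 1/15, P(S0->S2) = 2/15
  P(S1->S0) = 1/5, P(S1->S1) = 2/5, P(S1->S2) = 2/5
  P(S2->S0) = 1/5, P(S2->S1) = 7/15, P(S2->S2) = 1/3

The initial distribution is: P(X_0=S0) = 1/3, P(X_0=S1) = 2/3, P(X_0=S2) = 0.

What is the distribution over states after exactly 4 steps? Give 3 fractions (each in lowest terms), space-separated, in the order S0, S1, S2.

Propagating the distribution step by step (d_{t+1} = d_t * P):
d_0 = (S0=1/3, S1=2/3, S2=0)
  d_1[S0] = 1/3*4/5 + 2/3*1/5 + 0*1/5 = 2/5
  d_1[S1] = 1/3*1/15 + 2/3*2/5 + 0*7/15 = 13/45
  d_1[S2] = 1/3*2/15 + 2/3*2/5 + 0*1/3 = 14/45
d_1 = (S0=2/5, S1=13/45, S2=14/45)
  d_2[S0] = 2/5*4/5 + 13/45*1/5 + 14/45*1/5 = 11/25
  d_2[S1] = 2/5*1/15 + 13/45*2/5 + 14/45*7/15 = 194/675
  d_2[S2] = 2/5*2/15 + 13/45*2/5 + 14/45*1/3 = 184/675
d_2 = (S0=11/25, S1=194/675, S2=184/675)
  d_3[S0] = 11/25*4/5 + 194/675*1/5 + 184/675*1/5 = 58/125
  d_3[S1] = 11/25*1/15 + 194/675*2/5 + 184/675*7/15 = 2749/10125
  d_3[S2] = 11/25*2/15 + 194/675*2/5 + 184/675*1/3 = 2678/10125
d_3 = (S0=58/125, S1=2749/10125, S2=2678/10125)
  d_4[S0] = 58/125*4/5 + 2749/10125*1/5 + 2678/10125*1/5 = 299/625
  d_4[S1] = 58/125*1/15 + 2749/10125*2/5 + 2678/10125*7/15 = 39938/151875
  d_4[S2] = 58/125*2/15 + 2749/10125*2/5 + 2678/10125*1/3 = 7856/30375
d_4 = (S0=299/625, S1=39938/151875, S2=7856/30375)

Answer: 299/625 39938/151875 7856/30375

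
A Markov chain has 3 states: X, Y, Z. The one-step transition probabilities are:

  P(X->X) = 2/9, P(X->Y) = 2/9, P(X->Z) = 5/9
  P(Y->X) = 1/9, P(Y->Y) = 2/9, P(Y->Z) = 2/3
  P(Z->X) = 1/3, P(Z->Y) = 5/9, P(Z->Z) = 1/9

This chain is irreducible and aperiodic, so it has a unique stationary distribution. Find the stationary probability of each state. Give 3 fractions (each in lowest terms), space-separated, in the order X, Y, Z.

The stationary distribution satisfies pi = pi * P, i.e.:
  pi_X = 2/9*pi_X + 1/9*pi_Y + 1/3*pi_Z
  pi_Y = 2/9*pi_X + 2/9*pi_Y + 5/9*pi_Z
  pi_Z = 5/9*pi_X + 2/3*pi_Y + 1/9*pi_Z
with normalization: pi_X + pi_Y + pi_Z = 1.

Using the first 2 balance equations plus normalization, the linear system A*pi = b is:
  [-7/9, 1/9, 1/3] . pi = 0
  [2/9, -7/9, 5/9] . pi = 0
  [1, 1, 1] . pi = 1

Solving yields:
  pi_X = 13/57
  pi_Y = 41/114
  pi_Z = 47/114

Verification (pi * P):
  13/57*2/9 + 41/114*1/9 + 47/114*1/3 = 13/57 = pi_X  (ok)
  13/57*2/9 + 41/114*2/9 + 47/114*5/9 = 41/114 = pi_Y  (ok)
  13/57*5/9 + 41/114*2/3 + 47/114*1/9 = 47/114 = pi_Z  (ok)

Answer: 13/57 41/114 47/114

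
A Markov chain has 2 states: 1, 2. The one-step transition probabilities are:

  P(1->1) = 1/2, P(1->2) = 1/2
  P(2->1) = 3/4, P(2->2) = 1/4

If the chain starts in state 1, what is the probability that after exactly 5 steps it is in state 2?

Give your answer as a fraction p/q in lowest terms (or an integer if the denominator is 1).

Answer: 205/512

Derivation:
Computing P^5 by repeated multiplication:
P^1 =
  1: [1/2, 1/2]
  2: [3/4, 1/4]
P^2 =
  1: [5/8, 3/8]
  2: [9/16, 7/16]
P^3 =
  1: [19/32, 13/32]
  2: [39/64, 25/64]
P^4 =
  1: [77/128, 51/128]
  2: [153/256, 103/256]
P^5 =
  1: [307/512, 205/512]
  2: [615/1024, 409/1024]

(P^5)[1 -> 2] = 205/512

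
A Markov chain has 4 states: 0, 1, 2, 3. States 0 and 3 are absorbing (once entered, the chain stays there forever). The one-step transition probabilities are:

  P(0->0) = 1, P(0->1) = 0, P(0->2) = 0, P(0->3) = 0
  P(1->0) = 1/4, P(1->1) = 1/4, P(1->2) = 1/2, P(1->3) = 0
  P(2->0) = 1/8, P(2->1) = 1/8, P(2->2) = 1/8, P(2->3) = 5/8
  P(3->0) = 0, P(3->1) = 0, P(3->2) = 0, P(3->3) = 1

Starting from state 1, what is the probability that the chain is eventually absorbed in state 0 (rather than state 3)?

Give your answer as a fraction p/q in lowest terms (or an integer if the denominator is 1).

Let a_i = P(absorbed in 0 | start in state i).
Boundary conditions: a_0 = 1, a_3 = 0.
For each transient state i, a_i = sum_j P(i->j) * a_j:
  a_1 = 1/4*a_0 + 1/4*a_1 + 1/2*a_2 + 0*a_3
  a_2 = 1/8*a_0 + 1/8*a_1 + 1/8*a_2 + 5/8*a_3

Substituting a_0 = 1 and a_3 = 0, rearrange to (I - Q) a = r where r[i] = P(i -> 0):
  [3/4, -1/2] . (a_1, a_2) = 1/4
  [-1/8, 7/8] . (a_1, a_2) = 1/8

Solving yields:
  a_1 = 9/19
  a_2 = 4/19

Starting state is 1, so the absorption probability is a_1 = 9/19.

Answer: 9/19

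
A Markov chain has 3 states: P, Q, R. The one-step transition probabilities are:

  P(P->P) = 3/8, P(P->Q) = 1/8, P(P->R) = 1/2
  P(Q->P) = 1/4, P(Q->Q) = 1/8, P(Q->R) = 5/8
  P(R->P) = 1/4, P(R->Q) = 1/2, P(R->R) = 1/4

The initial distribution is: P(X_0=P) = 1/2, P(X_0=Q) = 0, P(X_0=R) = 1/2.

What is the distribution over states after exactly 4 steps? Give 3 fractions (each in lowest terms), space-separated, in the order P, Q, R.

Answer: 2341/8192 145/512 3531/8192

Derivation:
Propagating the distribution step by step (d_{t+1} = d_t * P):
d_0 = (P=1/2, Q=0, R=1/2)
  d_1[P] = 1/2*3/8 + 0*1/4 + 1/2*1/4 = 5/16
  d_1[Q] = 1/2*1/8 + 0*1/8 + 1/2*1/2 = 5/16
  d_1[R] = 1/2*1/2 + 0*5/8 + 1/2*1/4 = 3/8
d_1 = (P=5/16, Q=5/16, R=3/8)
  d_2[P] = 5/16*3/8 + 5/16*1/4 + 3/8*1/4 = 37/128
  d_2[Q] = 5/16*1/8 + 5/16*1/8 + 3/8*1/2 = 17/64
  d_2[R] = 5/16*1/2 + 5/16*5/8 + 3/8*1/4 = 57/128
d_2 = (P=37/128, Q=17/64, R=57/128)
  d_3[P] = 37/128*3/8 + 17/64*1/4 + 57/128*1/4 = 293/1024
  d_3[Q] = 37/128*1/8 + 17/64*1/8 + 57/128*1/2 = 299/1024
  d_3[R] = 37/128*1/2 + 17/64*5/8 + 57/128*1/4 = 27/64
d_3 = (P=293/1024, Q=299/1024, R=27/64)
  d_4[P] = 293/1024*3/8 + 299/1024*1/4 + 27/64*1/4 = 2341/8192
  d_4[Q] = 293/1024*1/8 + 299/1024*1/8 + 27/64*1/2 = 145/512
  d_4[R] = 293/1024*1/2 + 299/1024*5/8 + 27/64*1/4 = 3531/8192
d_4 = (P=2341/8192, Q=145/512, R=3531/8192)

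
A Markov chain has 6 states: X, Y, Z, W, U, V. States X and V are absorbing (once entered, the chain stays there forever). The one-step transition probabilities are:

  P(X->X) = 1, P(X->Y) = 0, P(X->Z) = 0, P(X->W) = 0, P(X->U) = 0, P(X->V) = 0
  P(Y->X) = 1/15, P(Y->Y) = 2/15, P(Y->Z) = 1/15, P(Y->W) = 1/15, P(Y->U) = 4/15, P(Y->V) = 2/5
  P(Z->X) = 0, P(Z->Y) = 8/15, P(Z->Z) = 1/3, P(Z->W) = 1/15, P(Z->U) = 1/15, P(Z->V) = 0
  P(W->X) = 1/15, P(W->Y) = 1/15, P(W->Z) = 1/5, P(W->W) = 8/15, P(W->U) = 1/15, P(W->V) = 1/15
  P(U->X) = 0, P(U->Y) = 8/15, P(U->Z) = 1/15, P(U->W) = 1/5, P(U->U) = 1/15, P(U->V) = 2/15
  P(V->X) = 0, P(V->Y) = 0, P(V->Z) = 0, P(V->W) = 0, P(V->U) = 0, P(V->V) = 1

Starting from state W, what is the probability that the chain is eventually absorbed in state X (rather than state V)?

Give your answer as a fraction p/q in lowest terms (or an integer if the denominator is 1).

Let a_i = P(absorbed in X | start in state i).
Boundary conditions: a_X = 1, a_V = 0.
For each transient state i, a_i = sum_j P(i->j) * a_j:
  a_Y = 1/15*a_X + 2/15*a_Y + 1/15*a_Z + 1/15*a_W + 4/15*a_U + 2/5*a_V
  a_Z = 0*a_X + 8/15*a_Y + 1/3*a_Z + 1/15*a_W + 1/15*a_U + 0*a_V
  a_W = 1/15*a_X + 1/15*a_Y + 1/5*a_Z + 8/15*a_W + 1/15*a_U + 1/15*a_V
  a_U = 0*a_X + 8/15*a_Y + 1/15*a_Z + 1/5*a_W + 1/15*a_U + 2/15*a_V

Substituting a_X = 1 and a_V = 0, rearrange to (I - Q) a = r where r[i] = P(i -> X):
  [13/15, -1/15, -1/15, -4/15] . (a_Y, a_Z, a_W, a_U) = 1/15
  [-8/15, 2/3, -1/15, -1/15] . (a_Y, a_Z, a_W, a_U) = 0
  [-1/15, -1/5, 7/15, -1/15] . (a_Y, a_Z, a_W, a_U) = 1/15
  [-8/15, -1/15, -1/5, 14/15] . (a_Y, a_Z, a_W, a_U) = 0

Solving yields:
  a_Y = 1171/7375
  a_Z = 1246/7375
  a_W = 1922/7375
  a_U = 234/1475

Starting state is W, so the absorption probability is a_W = 1922/7375.

Answer: 1922/7375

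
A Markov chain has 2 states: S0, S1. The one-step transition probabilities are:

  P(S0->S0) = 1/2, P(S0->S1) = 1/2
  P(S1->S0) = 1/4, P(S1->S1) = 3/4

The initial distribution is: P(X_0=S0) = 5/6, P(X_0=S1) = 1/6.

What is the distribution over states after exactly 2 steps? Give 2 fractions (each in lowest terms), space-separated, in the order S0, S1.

Propagating the distribution step by step (d_{t+1} = d_t * P):
d_0 = (S0=5/6, S1=1/6)
  d_1[S0] = 5/6*1/2 + 1/6*1/4 = 11/24
  d_1[S1] = 5/6*1/2 + 1/6*3/4 = 13/24
d_1 = (S0=11/24, S1=13/24)
  d_2[S0] = 11/24*1/2 + 13/24*1/4 = 35/96
  d_2[S1] = 11/24*1/2 + 13/24*3/4 = 61/96
d_2 = (S0=35/96, S1=61/96)

Answer: 35/96 61/96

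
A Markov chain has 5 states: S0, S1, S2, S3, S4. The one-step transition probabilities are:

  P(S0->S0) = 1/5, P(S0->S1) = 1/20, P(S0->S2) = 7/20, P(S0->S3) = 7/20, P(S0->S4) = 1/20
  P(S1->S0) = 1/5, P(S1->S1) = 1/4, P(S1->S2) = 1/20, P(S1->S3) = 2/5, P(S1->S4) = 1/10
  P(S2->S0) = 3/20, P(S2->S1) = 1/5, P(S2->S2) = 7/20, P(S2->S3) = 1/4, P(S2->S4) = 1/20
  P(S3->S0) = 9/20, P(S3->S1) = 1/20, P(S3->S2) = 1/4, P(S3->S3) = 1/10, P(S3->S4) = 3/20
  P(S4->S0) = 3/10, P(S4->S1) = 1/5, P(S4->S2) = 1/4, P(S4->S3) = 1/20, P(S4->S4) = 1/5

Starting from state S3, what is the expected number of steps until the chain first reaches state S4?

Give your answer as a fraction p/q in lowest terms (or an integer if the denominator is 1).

Let h_i = expected steps to first reach S4 from state i.
Boundary: h_S4 = 0.
First-step equations for the other states:
  h_S0 = 1 + 1/5*h_S0 + 1/20*h_S1 + 7/20*h_S2 + 7/20*h_S3 + 1/20*h_S4
  h_S1 = 1 + 1/5*h_S0 + 1/4*h_S1 + 1/20*h_S2 + 2/5*h_S3 + 1/10*h_S4
  h_S2 = 1 + 3/20*h_S0 + 1/5*h_S1 + 7/20*h_S2 + 1/4*h_S3 + 1/20*h_S4
  h_S3 = 1 + 9/20*h_S0 + 1/20*h_S1 + 1/4*h_S2 + 1/10*h_S3 + 3/20*h_S4

Substituting h_S4 = 0 and rearranging gives the linear system (I - Q) h = 1:
  [4/5, -1/20, -7/20, -7/20] . (h_S0, h_S1, h_S2, h_S3) = 1
  [-1/5, 3/4, -1/20, -2/5] . (h_S0, h_S1, h_S2, h_S3) = 1
  [-3/20, -1/5, 13/20, -1/4] . (h_S0, h_S1, h_S2, h_S3) = 1
  [-9/20, -1/20, -1/4, 9/10] . (h_S0, h_S1, h_S2, h_S3) = 1

Solving yields:
  h_S0 = 167840/13761
  h_S1 = 14240/1251
  h_S2 = 167500/13761
  h_S3 = 1560/139

Starting state is S3, so the expected hitting time is h_S3 = 1560/139.

Answer: 1560/139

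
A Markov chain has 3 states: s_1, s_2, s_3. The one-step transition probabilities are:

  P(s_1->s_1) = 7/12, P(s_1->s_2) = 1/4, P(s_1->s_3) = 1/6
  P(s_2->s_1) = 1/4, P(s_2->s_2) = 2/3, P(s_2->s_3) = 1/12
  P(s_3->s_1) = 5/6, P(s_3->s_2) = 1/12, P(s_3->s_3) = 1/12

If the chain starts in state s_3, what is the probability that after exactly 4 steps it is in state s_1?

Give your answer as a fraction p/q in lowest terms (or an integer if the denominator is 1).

Computing P^4 by repeated multiplication:
P^1 =
  s_1: [7/12, 1/4, 1/6]
  s_2: [1/4, 2/3, 1/12]
  s_3: [5/6, 1/12, 1/12]
P^2 =
  s_1: [13/24, 47/144, 19/144]
  s_2: [55/144, 37/72, 5/48]
  s_3: [83/144, 13/48, 11/72]
P^3 =
  s_1: [877/1728, 629/1728, 37/288]
  s_2: [757/1728, 193/432, 199/1728]
  s_3: [17/32, 583/1728, 227/1728]
P^4 =
  s_1: [5123/10368, 7885/20736, 2605/20736]
  s_2: [9605/20736, 1441/3456, 2485/20736]
  s_3: [10445/20736, 7645/20736, 49/384]

(P^4)[s_3 -> s_1] = 10445/20736

Answer: 10445/20736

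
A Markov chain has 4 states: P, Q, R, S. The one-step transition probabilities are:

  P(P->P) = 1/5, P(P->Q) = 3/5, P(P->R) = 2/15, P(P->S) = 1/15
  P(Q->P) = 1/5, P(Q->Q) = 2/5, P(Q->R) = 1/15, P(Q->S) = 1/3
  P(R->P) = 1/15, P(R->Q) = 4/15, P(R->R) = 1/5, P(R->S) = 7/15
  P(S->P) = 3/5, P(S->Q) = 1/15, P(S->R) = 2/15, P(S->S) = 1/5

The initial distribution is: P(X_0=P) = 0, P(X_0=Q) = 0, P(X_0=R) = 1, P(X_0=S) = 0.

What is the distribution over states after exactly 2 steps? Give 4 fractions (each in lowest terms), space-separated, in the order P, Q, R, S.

Propagating the distribution step by step (d_{t+1} = d_t * P):
d_0 = (P=0, Q=0, R=1, S=0)
  d_1[P] = 0*1/5 + 0*1/5 + 1*1/15 + 0*3/5 = 1/15
  d_1[Q] = 0*3/5 + 0*2/5 + 1*4/15 + 0*1/15 = 4/15
  d_1[R] = 0*2/15 + 0*1/15 + 1*1/5 + 0*2/15 = 1/5
  d_1[S] = 0*1/15 + 0*1/3 + 1*7/15 + 0*1/5 = 7/15
d_1 = (P=1/15, Q=4/15, R=1/5, S=7/15)
  d_2[P] = 1/15*1/5 + 4/15*1/5 + 1/5*1/15 + 7/15*3/5 = 9/25
  d_2[Q] = 1/15*3/5 + 4/15*2/5 + 1/5*4/15 + 7/15*1/15 = 52/225
  d_2[R] = 1/15*2/15 + 4/15*1/15 + 1/5*1/5 + 7/15*2/15 = 29/225
  d_2[S] = 1/15*1/15 + 4/15*1/3 + 1/5*7/15 + 7/15*1/5 = 7/25
d_2 = (P=9/25, Q=52/225, R=29/225, S=7/25)

Answer: 9/25 52/225 29/225 7/25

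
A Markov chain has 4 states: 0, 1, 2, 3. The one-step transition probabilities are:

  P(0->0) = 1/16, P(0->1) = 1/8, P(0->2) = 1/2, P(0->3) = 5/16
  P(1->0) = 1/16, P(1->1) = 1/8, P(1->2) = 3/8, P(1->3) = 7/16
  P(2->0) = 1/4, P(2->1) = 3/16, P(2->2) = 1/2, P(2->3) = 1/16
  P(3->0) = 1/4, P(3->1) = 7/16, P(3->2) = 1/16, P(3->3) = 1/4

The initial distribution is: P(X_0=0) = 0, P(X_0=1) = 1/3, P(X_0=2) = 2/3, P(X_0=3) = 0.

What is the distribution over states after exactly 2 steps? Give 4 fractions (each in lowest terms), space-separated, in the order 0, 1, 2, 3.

Answer: 47/256 163/768 305/768 53/256

Derivation:
Propagating the distribution step by step (d_{t+1} = d_t * P):
d_0 = (0=0, 1=1/3, 2=2/3, 3=0)
  d_1[0] = 0*1/16 + 1/3*1/16 + 2/3*1/4 + 0*1/4 = 3/16
  d_1[1] = 0*1/8 + 1/3*1/8 + 2/3*3/16 + 0*7/16 = 1/6
  d_1[2] = 0*1/2 + 1/3*3/8 + 2/3*1/2 + 0*1/16 = 11/24
  d_1[3] = 0*5/16 + 1/3*7/16 + 2/3*1/16 + 0*1/4 = 3/16
d_1 = (0=3/16, 1=1/6, 2=11/24, 3=3/16)
  d_2[0] = 3/16*1/16 + 1/6*1/16 + 11/24*1/4 + 3/16*1/4 = 47/256
  d_2[1] = 3/16*1/8 + 1/6*1/8 + 11/24*3/16 + 3/16*7/16 = 163/768
  d_2[2] = 3/16*1/2 + 1/6*3/8 + 11/24*1/2 + 3/16*1/16 = 305/768
  d_2[3] = 3/16*5/16 + 1/6*7/16 + 11/24*1/16 + 3/16*1/4 = 53/256
d_2 = (0=47/256, 1=163/768, 2=305/768, 3=53/256)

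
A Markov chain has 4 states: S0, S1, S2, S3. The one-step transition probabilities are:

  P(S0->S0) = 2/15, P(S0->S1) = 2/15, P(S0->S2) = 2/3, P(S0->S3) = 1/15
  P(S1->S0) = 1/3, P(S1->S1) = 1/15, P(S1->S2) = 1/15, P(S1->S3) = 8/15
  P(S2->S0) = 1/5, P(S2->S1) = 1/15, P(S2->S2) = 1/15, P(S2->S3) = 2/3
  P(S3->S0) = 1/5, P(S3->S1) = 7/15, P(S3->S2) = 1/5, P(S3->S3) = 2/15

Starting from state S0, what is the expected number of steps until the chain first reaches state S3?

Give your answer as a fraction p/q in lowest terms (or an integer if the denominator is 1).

Let h_i = expected steps to first reach S3 from state i.
Boundary: h_S3 = 0.
First-step equations for the other states:
  h_S0 = 1 + 2/15*h_S0 + 2/15*h_S1 + 2/3*h_S2 + 1/15*h_S3
  h_S1 = 1 + 1/3*h_S0 + 1/15*h_S1 + 1/15*h_S2 + 8/15*h_S3
  h_S2 = 1 + 1/5*h_S0 + 1/15*h_S1 + 1/15*h_S2 + 2/3*h_S3

Substituting h_S3 = 0 and rearranging gives the linear system (I - Q) h = 1:
  [13/15, -2/15, -2/3] . (h_S0, h_S1, h_S2) = 1
  [-1/3, 14/15, -1/15] . (h_S0, h_S1, h_S2) = 1
  [-1/5, -1/15, 14/15] . (h_S0, h_S1, h_S2) = 1

Solving yields:
  h_S0 = 5625/1919
  h_S1 = 4320/1919
  h_S2 = 3570/1919

Starting state is S0, so the expected hitting time is h_S0 = 5625/1919.

Answer: 5625/1919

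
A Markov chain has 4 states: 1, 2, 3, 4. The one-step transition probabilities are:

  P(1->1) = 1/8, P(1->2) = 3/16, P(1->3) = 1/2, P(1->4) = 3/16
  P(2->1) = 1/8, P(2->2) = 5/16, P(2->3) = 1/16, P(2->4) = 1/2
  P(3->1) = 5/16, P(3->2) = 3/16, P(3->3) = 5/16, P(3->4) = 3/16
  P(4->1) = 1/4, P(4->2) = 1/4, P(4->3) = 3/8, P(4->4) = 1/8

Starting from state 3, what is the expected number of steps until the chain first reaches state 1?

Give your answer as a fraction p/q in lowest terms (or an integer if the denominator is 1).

Answer: 1864/473

Derivation:
Let h_i = expected steps to first reach 1 from state i.
Boundary: h_1 = 0.
First-step equations for the other states:
  h_2 = 1 + 1/8*h_1 + 5/16*h_2 + 1/16*h_3 + 1/2*h_4
  h_3 = 1 + 5/16*h_1 + 3/16*h_2 + 5/16*h_3 + 3/16*h_4
  h_4 = 1 + 1/4*h_1 + 1/4*h_2 + 3/8*h_3 + 1/8*h_4

Substituting h_1 = 0 and rearranging gives the linear system (I - Q) h = 1:
  [11/16, -1/16, -1/2] . (h_2, h_3, h_4) = 1
  [-3/16, 11/16, -3/16] . (h_2, h_3, h_4) = 1
  [-1/4, -3/8, 7/8] . (h_2, h_3, h_4) = 1

Solving yields:
  h_2 = 2312/473
  h_3 = 1864/473
  h_4 = 2000/473

Starting state is 3, so the expected hitting time is h_3 = 1864/473.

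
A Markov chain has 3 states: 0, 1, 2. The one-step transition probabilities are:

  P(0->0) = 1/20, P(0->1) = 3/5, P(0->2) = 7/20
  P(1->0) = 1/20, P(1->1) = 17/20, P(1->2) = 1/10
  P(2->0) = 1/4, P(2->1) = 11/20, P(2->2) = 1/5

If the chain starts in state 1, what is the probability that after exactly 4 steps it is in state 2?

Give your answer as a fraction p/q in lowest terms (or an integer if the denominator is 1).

Computing P^4 by repeated multiplication:
P^1 =
  0: [1/20, 3/5, 7/20]
  1: [1/20, 17/20, 1/10]
  2: [1/4, 11/20, 1/5]
P^2 =
  0: [3/25, 293/400, 59/400]
  1: [7/100, 323/400, 49/400]
  2: [9/100, 291/400, 73/400]
P^3 =
  0: [159/2000, 3103/4000, 579/4000]
  1: [149/2000, 3183/4000, 519/4000]
  2: [173/2000, 3091/4000, 563/4000]
P^4 =
  0: [1579/20000, 7867/10000, 2687/20000]
  1: [1519/20000, 15849/20000, 329/2500]
  2: [1563/20000, 15723/20000, 1357/10000]

(P^4)[1 -> 2] = 329/2500

Answer: 329/2500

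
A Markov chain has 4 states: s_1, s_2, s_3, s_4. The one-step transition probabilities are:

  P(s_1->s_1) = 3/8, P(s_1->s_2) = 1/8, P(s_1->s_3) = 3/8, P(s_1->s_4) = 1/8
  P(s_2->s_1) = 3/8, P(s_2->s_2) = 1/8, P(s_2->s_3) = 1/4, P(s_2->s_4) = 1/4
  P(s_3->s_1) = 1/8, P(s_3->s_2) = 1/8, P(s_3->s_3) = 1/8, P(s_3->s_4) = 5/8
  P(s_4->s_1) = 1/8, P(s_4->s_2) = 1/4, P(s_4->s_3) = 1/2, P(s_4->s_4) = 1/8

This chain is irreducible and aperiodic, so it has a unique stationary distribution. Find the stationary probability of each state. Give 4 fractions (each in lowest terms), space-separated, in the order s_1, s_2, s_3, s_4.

Answer: 19/86 7/43 27/86 13/43

Derivation:
The stationary distribution satisfies pi = pi * P, i.e.:
  pi_s_1 = 3/8*pi_s_1 + 3/8*pi_s_2 + 1/8*pi_s_3 + 1/8*pi_s_4
  pi_s_2 = 1/8*pi_s_1 + 1/8*pi_s_2 + 1/8*pi_s_3 + 1/4*pi_s_4
  pi_s_3 = 3/8*pi_s_1 + 1/4*pi_s_2 + 1/8*pi_s_3 + 1/2*pi_s_4
  pi_s_4 = 1/8*pi_s_1 + 1/4*pi_s_2 + 5/8*pi_s_3 + 1/8*pi_s_4
with normalization: pi_s_1 + pi_s_2 + pi_s_3 + pi_s_4 = 1.

Using the first 3 balance equations plus normalization, the linear system A*pi = b is:
  [-5/8, 3/8, 1/8, 1/8] . pi = 0
  [1/8, -7/8, 1/8, 1/4] . pi = 0
  [3/8, 1/4, -7/8, 1/2] . pi = 0
  [1, 1, 1, 1] . pi = 1

Solving yields:
  pi_s_1 = 19/86
  pi_s_2 = 7/43
  pi_s_3 = 27/86
  pi_s_4 = 13/43

Verification (pi * P):
  19/86*3/8 + 7/43*3/8 + 27/86*1/8 + 13/43*1/8 = 19/86 = pi_s_1  (ok)
  19/86*1/8 + 7/43*1/8 + 27/86*1/8 + 13/43*1/4 = 7/43 = pi_s_2  (ok)
  19/86*3/8 + 7/43*1/4 + 27/86*1/8 + 13/43*1/2 = 27/86 = pi_s_3  (ok)
  19/86*1/8 + 7/43*1/4 + 27/86*5/8 + 13/43*1/8 = 13/43 = pi_s_4  (ok)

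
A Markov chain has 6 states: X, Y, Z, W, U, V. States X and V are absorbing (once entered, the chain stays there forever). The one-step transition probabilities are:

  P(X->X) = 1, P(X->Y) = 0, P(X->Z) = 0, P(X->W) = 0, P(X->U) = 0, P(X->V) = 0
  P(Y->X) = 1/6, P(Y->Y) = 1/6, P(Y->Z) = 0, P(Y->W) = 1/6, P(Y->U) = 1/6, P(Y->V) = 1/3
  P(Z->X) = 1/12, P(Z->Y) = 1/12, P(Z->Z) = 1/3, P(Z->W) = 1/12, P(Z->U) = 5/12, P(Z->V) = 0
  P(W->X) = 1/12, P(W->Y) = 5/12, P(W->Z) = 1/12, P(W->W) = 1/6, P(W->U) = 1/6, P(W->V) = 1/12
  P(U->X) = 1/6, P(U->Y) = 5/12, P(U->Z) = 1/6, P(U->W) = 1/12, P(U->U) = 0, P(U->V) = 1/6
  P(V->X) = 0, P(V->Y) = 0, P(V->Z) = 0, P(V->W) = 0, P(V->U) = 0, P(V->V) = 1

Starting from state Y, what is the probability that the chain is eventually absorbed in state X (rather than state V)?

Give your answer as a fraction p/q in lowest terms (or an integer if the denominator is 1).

Let a_i = P(absorbed in X | start in state i).
Boundary conditions: a_X = 1, a_V = 0.
For each transient state i, a_i = sum_j P(i->j) * a_j:
  a_Y = 1/6*a_X + 1/6*a_Y + 0*a_Z + 1/6*a_W + 1/6*a_U + 1/3*a_V
  a_Z = 1/12*a_X + 1/12*a_Y + 1/3*a_Z + 1/12*a_W + 5/12*a_U + 0*a_V
  a_W = 1/12*a_X + 5/12*a_Y + 1/12*a_Z + 1/6*a_W + 1/6*a_U + 1/12*a_V
  a_U = 1/6*a_X + 5/12*a_Y + 1/6*a_Z + 1/12*a_W + 0*a_U + 1/6*a_V

Substituting a_X = 1 and a_V = 0, rearrange to (I - Q) a = r where r[i] = P(i -> X):
  [5/6, 0, -1/6, -1/6] . (a_Y, a_Z, a_W, a_U) = 1/6
  [-1/12, 2/3, -1/12, -5/12] . (a_Y, a_Z, a_W, a_U) = 1/12
  [-5/12, -1/12, 5/6, -1/6] . (a_Y, a_Z, a_W, a_U) = 1/12
  [-5/12, -1/6, -1/12, 1] . (a_Y, a_Z, a_W, a_U) = 1/6

Solving yields:
  a_Y = 578/1549
  a_Z = 775/1549
  a_W = 658/1549
  a_U = 683/1549

Starting state is Y, so the absorption probability is a_Y = 578/1549.

Answer: 578/1549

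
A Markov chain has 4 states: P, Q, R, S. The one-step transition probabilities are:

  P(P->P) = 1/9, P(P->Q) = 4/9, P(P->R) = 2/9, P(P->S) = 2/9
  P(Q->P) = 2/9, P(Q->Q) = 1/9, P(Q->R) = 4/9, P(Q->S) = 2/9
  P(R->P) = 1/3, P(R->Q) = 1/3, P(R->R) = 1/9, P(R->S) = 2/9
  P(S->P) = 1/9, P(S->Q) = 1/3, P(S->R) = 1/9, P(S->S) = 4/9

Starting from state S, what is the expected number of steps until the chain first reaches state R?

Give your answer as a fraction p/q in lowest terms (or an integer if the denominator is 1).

Answer: 9/2

Derivation:
Let h_i = expected steps to first reach R from state i.
Boundary: h_R = 0.
First-step equations for the other states:
  h_P = 1 + 1/9*h_P + 4/9*h_Q + 2/9*h_R + 2/9*h_S
  h_Q = 1 + 2/9*h_P + 1/9*h_Q + 4/9*h_R + 2/9*h_S
  h_S = 1 + 1/9*h_P + 1/3*h_Q + 1/9*h_R + 4/9*h_S

Substituting h_R = 0 and rearranging gives the linear system (I - Q) h = 1:
  [8/9, -4/9, -2/9] . (h_P, h_Q, h_S) = 1
  [-2/9, 8/9, -2/9] . (h_P, h_Q, h_S) = 1
  [-1/9, -1/3, 5/9] . (h_P, h_Q, h_S) = 1

Solving yields:
  h_P = 27/7
  h_Q = 45/14
  h_S = 9/2

Starting state is S, so the expected hitting time is h_S = 9/2.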